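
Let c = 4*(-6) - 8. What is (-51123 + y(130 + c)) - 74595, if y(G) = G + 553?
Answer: -125067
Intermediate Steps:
c = -32 (c = -24 - 8 = -32)
y(G) = 553 + G
(-51123 + y(130 + c)) - 74595 = (-51123 + (553 + (130 - 32))) - 74595 = (-51123 + (553 + 98)) - 74595 = (-51123 + 651) - 74595 = -50472 - 74595 = -125067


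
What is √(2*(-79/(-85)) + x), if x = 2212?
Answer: √15995130/85 ≈ 47.052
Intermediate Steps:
√(2*(-79/(-85)) + x) = √(2*(-79/(-85)) + 2212) = √(2*(-79*(-1/85)) + 2212) = √(2*(79/85) + 2212) = √(158/85 + 2212) = √(188178/85) = √15995130/85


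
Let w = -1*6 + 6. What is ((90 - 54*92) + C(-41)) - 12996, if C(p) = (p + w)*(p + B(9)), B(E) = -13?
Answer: -15660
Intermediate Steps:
w = 0 (w = -6 + 6 = 0)
C(p) = p*(-13 + p) (C(p) = (p + 0)*(p - 13) = p*(-13 + p))
((90 - 54*92) + C(-41)) - 12996 = ((90 - 54*92) - 41*(-13 - 41)) - 12996 = ((90 - 4968) - 41*(-54)) - 12996 = (-4878 + 2214) - 12996 = -2664 - 12996 = -15660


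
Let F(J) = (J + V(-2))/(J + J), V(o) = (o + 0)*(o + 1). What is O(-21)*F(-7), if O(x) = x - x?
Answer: 0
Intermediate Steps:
O(x) = 0
V(o) = o*(1 + o)
F(J) = (2 + J)/(2*J) (F(J) = (J - 2*(1 - 2))/(J + J) = (J - 2*(-1))/((2*J)) = (J + 2)*(1/(2*J)) = (2 + J)*(1/(2*J)) = (2 + J)/(2*J))
O(-21)*F(-7) = 0*((½)*(2 - 7)/(-7)) = 0*((½)*(-⅐)*(-5)) = 0*(5/14) = 0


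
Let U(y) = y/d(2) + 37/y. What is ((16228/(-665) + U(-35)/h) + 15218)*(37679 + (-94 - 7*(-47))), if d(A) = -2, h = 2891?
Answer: 1107465250248141/1922515 ≈ 5.7605e+8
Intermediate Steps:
U(y) = 37/y - y/2 (U(y) = y/(-2) + 37/y = y*(-1/2) + 37/y = -y/2 + 37/y = 37/y - y/2)
((16228/(-665) + U(-35)/h) + 15218)*(37679 + (-94 - 7*(-47))) = ((16228/(-665) + (37/(-35) - 1/2*(-35))/2891) + 15218)*(37679 + (-94 - 7*(-47))) = ((16228*(-1/665) + (37*(-1/35) + 35/2)*(1/2891)) + 15218)*(37679 + (-94 + 329)) = ((-16228/665 + (-37/35 + 35/2)*(1/2891)) + 15218)*(37679 + 235) = ((-16228/665 + (1151/70)*(1/2891)) + 15218)*37914 = ((-16228/665 + 1151/202370) + 15218)*37914 = (-93808427/3845030 + 15218)*37914 = (58419858113/3845030)*37914 = 1107465250248141/1922515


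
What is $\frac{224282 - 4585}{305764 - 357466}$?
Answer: $- \frac{219697}{51702} \approx -4.2493$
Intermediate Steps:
$\frac{224282 - 4585}{305764 - 357466} = \frac{224282 - 4585}{-51702} = 219697 \left(- \frac{1}{51702}\right) = - \frac{219697}{51702}$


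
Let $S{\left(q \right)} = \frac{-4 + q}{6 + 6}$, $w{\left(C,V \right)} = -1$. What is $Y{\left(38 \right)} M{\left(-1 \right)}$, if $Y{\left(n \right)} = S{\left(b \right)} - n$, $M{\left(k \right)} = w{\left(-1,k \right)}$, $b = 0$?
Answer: $\frac{115}{3} \approx 38.333$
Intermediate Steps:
$M{\left(k \right)} = -1$
$S{\left(q \right)} = - \frac{1}{3} + \frac{q}{12}$ ($S{\left(q \right)} = \frac{-4 + q}{12} = \left(-4 + q\right) \frac{1}{12} = - \frac{1}{3} + \frac{q}{12}$)
$Y{\left(n \right)} = - \frac{1}{3} - n$ ($Y{\left(n \right)} = \left(- \frac{1}{3} + \frac{1}{12} \cdot 0\right) - n = \left(- \frac{1}{3} + 0\right) - n = - \frac{1}{3} - n$)
$Y{\left(38 \right)} M{\left(-1 \right)} = \left(- \frac{1}{3} - 38\right) \left(-1\right) = \left(- \frac{115}{3}\right) \left(-1\right) = \frac{115}{3}$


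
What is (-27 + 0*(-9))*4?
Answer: -108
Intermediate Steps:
(-27 + 0*(-9))*4 = (-27 + 0)*4 = -27*4 = -108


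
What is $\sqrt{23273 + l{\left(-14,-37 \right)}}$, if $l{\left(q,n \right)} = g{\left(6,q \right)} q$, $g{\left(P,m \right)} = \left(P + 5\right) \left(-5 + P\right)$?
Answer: $\sqrt{23119} \approx 152.05$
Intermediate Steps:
$g{\left(P,m \right)} = \left(-5 + P\right) \left(5 + P\right)$ ($g{\left(P,m \right)} = \left(5 + P\right) \left(-5 + P\right) = \left(-5 + P\right) \left(5 + P\right)$)
$l{\left(q,n \right)} = 11 q$ ($l{\left(q,n \right)} = \left(-25 + 6^{2}\right) q = \left(-25 + 36\right) q = 11 q$)
$\sqrt{23273 + l{\left(-14,-37 \right)}} = \sqrt{23273 + 11 \left(-14\right)} = \sqrt{23273 - 154} = \sqrt{23119}$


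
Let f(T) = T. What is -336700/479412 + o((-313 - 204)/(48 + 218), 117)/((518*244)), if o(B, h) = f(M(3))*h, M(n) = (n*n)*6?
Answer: -4940907673/7574230188 ≈ -0.65233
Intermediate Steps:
M(n) = 6*n² (M(n) = n²*6 = 6*n²)
o(B, h) = 54*h (o(B, h) = (6*3²)*h = (6*9)*h = 54*h)
-336700/479412 + o((-313 - 204)/(48 + 218), 117)/((518*244)) = -336700/479412 + (54*117)/((518*244)) = -336700*1/479412 + 6318/126392 = -84175/119853 + 6318*(1/126392) = -84175/119853 + 3159/63196 = -4940907673/7574230188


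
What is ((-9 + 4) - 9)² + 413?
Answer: 609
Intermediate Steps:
((-9 + 4) - 9)² + 413 = (-5 - 9)² + 413 = (-14)² + 413 = 196 + 413 = 609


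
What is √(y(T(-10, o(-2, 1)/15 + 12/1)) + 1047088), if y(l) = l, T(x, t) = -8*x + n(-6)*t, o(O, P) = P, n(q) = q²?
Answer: 2*√6547515/5 ≈ 1023.5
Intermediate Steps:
T(x, t) = -8*x + 36*t (T(x, t) = -8*x + (-6)²*t = -8*x + 36*t)
√(y(T(-10, o(-2, 1)/15 + 12/1)) + 1047088) = √((-8*(-10) + 36*(1/15 + 12/1)) + 1047088) = √((80 + 36*(1*(1/15) + 12*1)) + 1047088) = √((80 + 36*(1/15 + 12)) + 1047088) = √((80 + 36*(181/15)) + 1047088) = √((80 + 2172/5) + 1047088) = √(2572/5 + 1047088) = √(5238012/5) = 2*√6547515/5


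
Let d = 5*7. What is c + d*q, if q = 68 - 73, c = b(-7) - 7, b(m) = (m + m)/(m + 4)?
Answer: -532/3 ≈ -177.33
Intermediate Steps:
d = 35
b(m) = 2*m/(4 + m) (b(m) = (2*m)/(4 + m) = 2*m/(4 + m))
c = -7/3 (c = 2*(-7)/(4 - 7) - 7 = 2*(-7)/(-3) - 7 = 2*(-7)*(-⅓) - 7 = 14/3 - 7 = -7/3 ≈ -2.3333)
q = -5
c + d*q = -7/3 + 35*(-5) = -7/3 - 175 = -532/3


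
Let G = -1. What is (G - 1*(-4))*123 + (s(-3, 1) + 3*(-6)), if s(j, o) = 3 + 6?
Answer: 360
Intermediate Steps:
s(j, o) = 9
(G - 1*(-4))*123 + (s(-3, 1) + 3*(-6)) = (-1 - 1*(-4))*123 + (9 + 3*(-6)) = (-1 + 4)*123 + (9 - 18) = 3*123 - 9 = 369 - 9 = 360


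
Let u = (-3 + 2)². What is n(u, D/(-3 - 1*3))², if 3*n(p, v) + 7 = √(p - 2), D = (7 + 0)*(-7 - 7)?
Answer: (7 - I)²/9 ≈ 5.3333 - 1.5556*I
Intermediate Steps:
u = 1 (u = (-1)² = 1)
D = -98 (D = 7*(-14) = -98)
n(p, v) = -7/3 + √(-2 + p)/3 (n(p, v) = -7/3 + √(p - 2)/3 = -7/3 + √(-2 + p)/3)
n(u, D/(-3 - 1*3))² = (-7/3 + √(-2 + 1)/3)² = (-7/3 + √(-1)/3)² = (-7/3 + I/3)²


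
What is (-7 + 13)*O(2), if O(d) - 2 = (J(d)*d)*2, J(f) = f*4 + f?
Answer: 252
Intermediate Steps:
J(f) = 5*f (J(f) = 4*f + f = 5*f)
O(d) = 2 + 10*d² (O(d) = 2 + ((5*d)*d)*2 = 2 + (5*d²)*2 = 2 + 10*d²)
(-7 + 13)*O(2) = (-7 + 13)*(2 + 10*2²) = 6*(2 + 10*4) = 6*(2 + 40) = 6*42 = 252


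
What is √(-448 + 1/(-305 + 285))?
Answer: I*√44805/10 ≈ 21.167*I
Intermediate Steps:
√(-448 + 1/(-305 + 285)) = √(-448 + 1/(-20)) = √(-448 - 1/20) = √(-8961/20) = I*√44805/10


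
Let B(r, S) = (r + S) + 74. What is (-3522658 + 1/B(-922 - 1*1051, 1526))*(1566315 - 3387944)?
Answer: 2393532038587615/373 ≈ 6.4170e+12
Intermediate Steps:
B(r, S) = 74 + S + r (B(r, S) = (S + r) + 74 = 74 + S + r)
(-3522658 + 1/B(-922 - 1*1051, 1526))*(1566315 - 3387944) = (-3522658 + 1/(74 + 1526 + (-922 - 1*1051)))*(1566315 - 3387944) = (-3522658 + 1/(74 + 1526 + (-922 - 1051)))*(-1821629) = (-3522658 + 1/(74 + 1526 - 1973))*(-1821629) = (-3522658 + 1/(-373))*(-1821629) = (-3522658 - 1/373)*(-1821629) = -1313951435/373*(-1821629) = 2393532038587615/373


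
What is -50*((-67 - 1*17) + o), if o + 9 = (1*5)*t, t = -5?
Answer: 5900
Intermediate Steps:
o = -34 (o = -9 + (1*5)*(-5) = -9 + 5*(-5) = -9 - 25 = -34)
-50*((-67 - 1*17) + o) = -50*((-67 - 1*17) - 34) = -50*((-67 - 17) - 34) = -50*(-84 - 34) = -50*(-118) = 5900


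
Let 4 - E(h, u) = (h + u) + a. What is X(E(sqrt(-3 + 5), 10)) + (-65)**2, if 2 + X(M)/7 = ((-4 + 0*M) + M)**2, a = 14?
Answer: 8257 + 336*sqrt(2) ≈ 8732.2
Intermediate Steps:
E(h, u) = -10 - h - u (E(h, u) = 4 - ((h + u) + 14) = 4 - (14 + h + u) = 4 + (-14 - h - u) = -10 - h - u)
X(M) = -14 + 7*(-4 + M)**2 (X(M) = -14 + 7*((-4 + 0*M) + M)**2 = -14 + 7*((-4 + 0) + M)**2 = -14 + 7*(-4 + M)**2)
X(E(sqrt(-3 + 5), 10)) + (-65)**2 = (-14 + 7*(-4 + (-10 - sqrt(-3 + 5) - 1*10))**2) + (-65)**2 = (-14 + 7*(-4 + (-10 - sqrt(2) - 10))**2) + 4225 = (-14 + 7*(-4 + (-20 - sqrt(2)))**2) + 4225 = (-14 + 7*(-24 - sqrt(2))**2) + 4225 = 4211 + 7*(-24 - sqrt(2))**2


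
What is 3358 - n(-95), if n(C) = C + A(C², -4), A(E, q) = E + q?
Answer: -5568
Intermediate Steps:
n(C) = -4 + C + C² (n(C) = C + (C² - 4) = C + (-4 + C²) = -4 + C + C²)
3358 - n(-95) = 3358 - (-4 - 95 + (-95)²) = 3358 - (-4 - 95 + 9025) = 3358 - 1*8926 = 3358 - 8926 = -5568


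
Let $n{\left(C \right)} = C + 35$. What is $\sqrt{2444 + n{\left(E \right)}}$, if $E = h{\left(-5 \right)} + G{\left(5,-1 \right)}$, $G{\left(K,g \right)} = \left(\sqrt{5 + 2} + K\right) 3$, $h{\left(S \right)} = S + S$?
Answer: $\sqrt{2484 + 3 \sqrt{7}} \approx 49.919$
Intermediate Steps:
$h{\left(S \right)} = 2 S$
$G{\left(K,g \right)} = 3 K + 3 \sqrt{7}$ ($G{\left(K,g \right)} = \left(\sqrt{7} + K\right) 3 = \left(K + \sqrt{7}\right) 3 = 3 K + 3 \sqrt{7}$)
$E = 5 + 3 \sqrt{7}$ ($E = 2 \left(-5\right) + \left(3 \cdot 5 + 3 \sqrt{7}\right) = -10 + \left(15 + 3 \sqrt{7}\right) = 5 + 3 \sqrt{7} \approx 12.937$)
$n{\left(C \right)} = 35 + C$
$\sqrt{2444 + n{\left(E \right)}} = \sqrt{2444 + \left(35 + \left(5 + 3 \sqrt{7}\right)\right)} = \sqrt{2444 + \left(40 + 3 \sqrt{7}\right)} = \sqrt{2484 + 3 \sqrt{7}}$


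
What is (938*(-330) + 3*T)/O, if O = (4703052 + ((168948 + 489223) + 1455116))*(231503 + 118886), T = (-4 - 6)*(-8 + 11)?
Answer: -103210/796123401957 ≈ -1.2964e-7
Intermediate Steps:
T = -30 (T = -10*3 = -30)
O = 2388370205871 (O = (4703052 + (658171 + 1455116))*350389 = (4703052 + 2113287)*350389 = 6816339*350389 = 2388370205871)
(938*(-330) + 3*T)/O = (938*(-330) + 3*(-30))/2388370205871 = (-309540 - 90)*(1/2388370205871) = -309630*1/2388370205871 = -103210/796123401957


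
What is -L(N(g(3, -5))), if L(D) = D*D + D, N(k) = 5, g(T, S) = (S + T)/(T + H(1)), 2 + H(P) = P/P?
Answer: -30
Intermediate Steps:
H(P) = -1 (H(P) = -2 + P/P = -2 + 1 = -1)
g(T, S) = (S + T)/(-1 + T) (g(T, S) = (S + T)/(T - 1) = (S + T)/(-1 + T))
L(D) = D + D² (L(D) = D² + D = D + D²)
-L(N(g(3, -5))) = -5*(1 + 5) = -5*6 = -1*30 = -30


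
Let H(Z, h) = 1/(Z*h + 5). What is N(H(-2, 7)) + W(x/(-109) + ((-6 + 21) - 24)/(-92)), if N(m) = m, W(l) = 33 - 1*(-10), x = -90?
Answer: 386/9 ≈ 42.889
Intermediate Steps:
H(Z, h) = 1/(5 + Z*h)
W(l) = 43 (W(l) = 33 + 10 = 43)
N(H(-2, 7)) + W(x/(-109) + ((-6 + 21) - 24)/(-92)) = 1/(5 - 2*7) + 43 = 1/(5 - 14) + 43 = 1/(-9) + 43 = -1/9 + 43 = 386/9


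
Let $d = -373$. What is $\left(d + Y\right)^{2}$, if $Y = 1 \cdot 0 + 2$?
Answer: $137641$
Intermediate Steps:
$Y = 2$ ($Y = 0 + 2 = 2$)
$\left(d + Y\right)^{2} = \left(-373 + 2\right)^{2} = \left(-371\right)^{2} = 137641$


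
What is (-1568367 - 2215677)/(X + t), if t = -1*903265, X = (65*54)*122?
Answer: 3784044/475045 ≈ 7.9657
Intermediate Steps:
X = 428220 (X = 3510*122 = 428220)
t = -903265
(-1568367 - 2215677)/(X + t) = (-1568367 - 2215677)/(428220 - 903265) = -3784044/(-475045) = -3784044*(-1/475045) = 3784044/475045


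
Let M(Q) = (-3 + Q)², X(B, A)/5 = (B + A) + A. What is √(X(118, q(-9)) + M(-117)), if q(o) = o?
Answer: 10*√149 ≈ 122.07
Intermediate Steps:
X(B, A) = 5*B + 10*A (X(B, A) = 5*((B + A) + A) = 5*((A + B) + A) = 5*(B + 2*A) = 5*B + 10*A)
√(X(118, q(-9)) + M(-117)) = √((5*118 + 10*(-9)) + (-3 - 117)²) = √((590 - 90) + (-120)²) = √(500 + 14400) = √14900 = 10*√149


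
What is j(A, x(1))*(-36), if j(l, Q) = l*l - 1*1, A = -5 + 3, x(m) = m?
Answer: -108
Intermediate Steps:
A = -2
j(l, Q) = -1 + l² (j(l, Q) = l² - 1 = -1 + l²)
j(A, x(1))*(-36) = (-1 + (-2)²)*(-36) = (-1 + 4)*(-36) = 3*(-36) = -108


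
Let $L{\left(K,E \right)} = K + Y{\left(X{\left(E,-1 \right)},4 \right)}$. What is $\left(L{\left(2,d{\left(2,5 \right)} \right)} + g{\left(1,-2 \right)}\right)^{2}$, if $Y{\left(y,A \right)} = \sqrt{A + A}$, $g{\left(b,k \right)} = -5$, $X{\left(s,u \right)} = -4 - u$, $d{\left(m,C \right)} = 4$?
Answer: $17 - 12 \sqrt{2} \approx 0.029437$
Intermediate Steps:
$Y{\left(y,A \right)} = \sqrt{2} \sqrt{A}$ ($Y{\left(y,A \right)} = \sqrt{2 A} = \sqrt{2} \sqrt{A}$)
$L{\left(K,E \right)} = K + 2 \sqrt{2}$ ($L{\left(K,E \right)} = K + \sqrt{2} \sqrt{4} = K + \sqrt{2} \cdot 2 = K + 2 \sqrt{2}$)
$\left(L{\left(2,d{\left(2,5 \right)} \right)} + g{\left(1,-2 \right)}\right)^{2} = \left(\left(2 + 2 \sqrt{2}\right) - 5\right)^{2} = \left(-3 + 2 \sqrt{2}\right)^{2}$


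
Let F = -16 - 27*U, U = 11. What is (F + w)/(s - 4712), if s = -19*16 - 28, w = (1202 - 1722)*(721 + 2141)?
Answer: 1488553/5044 ≈ 295.11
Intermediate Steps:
F = -313 (F = -16 - 27*11 = -16 - 297 = -313)
w = -1488240 (w = -520*2862 = -1488240)
s = -332 (s = -304 - 28 = -332)
(F + w)/(s - 4712) = (-313 - 1488240)/(-332 - 4712) = -1488553/(-5044) = -1488553*(-1/5044) = 1488553/5044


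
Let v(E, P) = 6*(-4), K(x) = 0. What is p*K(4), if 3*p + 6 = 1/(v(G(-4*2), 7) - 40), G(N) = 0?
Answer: 0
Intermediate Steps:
v(E, P) = -24
p = -385/192 (p = -2 + 1/(3*(-24 - 40)) = -2 + (⅓)/(-64) = -2 + (⅓)*(-1/64) = -2 - 1/192 = -385/192 ≈ -2.0052)
p*K(4) = -385/192*0 = 0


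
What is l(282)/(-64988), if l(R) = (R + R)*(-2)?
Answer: 282/16247 ≈ 0.017357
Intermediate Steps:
l(R) = -4*R (l(R) = (2*R)*(-2) = -4*R)
l(282)/(-64988) = -4*282/(-64988) = -1128*(-1/64988) = 282/16247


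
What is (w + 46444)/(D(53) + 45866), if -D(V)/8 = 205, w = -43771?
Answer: 11/182 ≈ 0.060440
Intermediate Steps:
D(V) = -1640 (D(V) = -8*205 = -1640)
(w + 46444)/(D(53) + 45866) = (-43771 + 46444)/(-1640 + 45866) = 2673/44226 = 2673*(1/44226) = 11/182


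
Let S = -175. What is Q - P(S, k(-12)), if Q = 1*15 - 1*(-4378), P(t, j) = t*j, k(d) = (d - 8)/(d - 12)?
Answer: 27233/6 ≈ 4538.8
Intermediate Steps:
k(d) = (-8 + d)/(-12 + d)
P(t, j) = j*t
Q = 4393 (Q = 15 + 4378 = 4393)
Q - P(S, k(-12)) = 4393 - (-8 - 12)/(-12 - 12)*(-175) = 4393 - -20/(-24)*(-175) = 4393 - (-1/24*(-20))*(-175) = 4393 - 5*(-175)/6 = 4393 - 1*(-875/6) = 4393 + 875/6 = 27233/6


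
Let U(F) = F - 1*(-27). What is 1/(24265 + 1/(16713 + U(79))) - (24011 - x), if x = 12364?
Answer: -4753292513473/408113036 ≈ -11647.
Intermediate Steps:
U(F) = 27 + F (U(F) = F + 27 = 27 + F)
1/(24265 + 1/(16713 + U(79))) - (24011 - x) = 1/(24265 + 1/(16713 + (27 + 79))) - (24011 - 1*12364) = 1/(24265 + 1/(16713 + 106)) - (24011 - 12364) = 1/(24265 + 1/16819) - 1*11647 = 1/(24265 + 1/16819) - 11647 = 1/(408113036/16819) - 11647 = 16819/408113036 - 11647 = -4753292513473/408113036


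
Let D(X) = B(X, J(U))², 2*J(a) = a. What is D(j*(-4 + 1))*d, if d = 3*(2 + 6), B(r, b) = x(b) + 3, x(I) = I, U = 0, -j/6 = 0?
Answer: 216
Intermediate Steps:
j = 0 (j = -6*0 = 0)
J(a) = a/2
B(r, b) = 3 + b (B(r, b) = b + 3 = 3 + b)
d = 24 (d = 3*8 = 24)
D(X) = 9 (D(X) = (3 + (½)*0)² = (3 + 0)² = 3² = 9)
D(j*(-4 + 1))*d = 9*24 = 216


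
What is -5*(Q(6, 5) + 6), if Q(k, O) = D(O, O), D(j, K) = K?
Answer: -55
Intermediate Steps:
Q(k, O) = O
-5*(Q(6, 5) + 6) = -5*(5 + 6) = -5*11 = -55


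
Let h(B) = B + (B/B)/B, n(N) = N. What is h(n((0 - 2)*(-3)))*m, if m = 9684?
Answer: 59718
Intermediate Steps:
h(B) = B + 1/B
h(n((0 - 2)*(-3)))*m = ((0 - 2)*(-3) + 1/((0 - 2)*(-3)))*9684 = (-2*(-3) + 1/(-2*(-3)))*9684 = (6 + 1/6)*9684 = (37/6)*9684 = 59718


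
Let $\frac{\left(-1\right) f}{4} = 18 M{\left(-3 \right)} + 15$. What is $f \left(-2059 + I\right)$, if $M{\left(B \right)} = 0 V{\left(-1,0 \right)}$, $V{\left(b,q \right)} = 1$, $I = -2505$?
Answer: $273840$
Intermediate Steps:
$M{\left(B \right)} = 0$ ($M{\left(B \right)} = 0 \cdot 1 = 0$)
$f = -60$ ($f = - 4 \left(18 \cdot 0 + 15\right) = - 4 \left(0 + 15\right) = \left(-4\right) 15 = -60$)
$f \left(-2059 + I\right) = - 60 \left(-2059 - 2505\right) = \left(-60\right) \left(-4564\right) = 273840$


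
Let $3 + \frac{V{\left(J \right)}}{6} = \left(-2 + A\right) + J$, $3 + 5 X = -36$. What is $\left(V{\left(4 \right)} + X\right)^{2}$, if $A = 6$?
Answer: $\frac{12321}{25} \approx 492.84$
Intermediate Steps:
$X = - \frac{39}{5}$ ($X = - \frac{3}{5} + \frac{1}{5} \left(-36\right) = - \frac{3}{5} - \frac{36}{5} = - \frac{39}{5} \approx -7.8$)
$V{\left(J \right)} = 6 + 6 J$ ($V{\left(J \right)} = -18 + 6 \left(\left(-2 + 6\right) + J\right) = -18 + 6 \left(4 + J\right) = -18 + \left(24 + 6 J\right) = 6 + 6 J$)
$\left(V{\left(4 \right)} + X\right)^{2} = \left(\left(6 + 6 \cdot 4\right) - \frac{39}{5}\right)^{2} = \left(\left(6 + 24\right) - \frac{39}{5}\right)^{2} = \left(30 - \frac{39}{5}\right)^{2} = \left(\frac{111}{5}\right)^{2} = \frac{12321}{25}$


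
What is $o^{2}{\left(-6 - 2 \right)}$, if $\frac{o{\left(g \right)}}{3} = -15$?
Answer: $2025$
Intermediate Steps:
$o{\left(g \right)} = -45$ ($o{\left(g \right)} = 3 \left(-15\right) = -45$)
$o^{2}{\left(-6 - 2 \right)} = \left(-45\right)^{2} = 2025$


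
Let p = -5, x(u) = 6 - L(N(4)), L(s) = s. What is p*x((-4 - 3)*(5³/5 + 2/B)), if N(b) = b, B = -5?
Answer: -10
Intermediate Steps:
x(u) = 2 (x(u) = 6 - 1*4 = 6 - 4 = 2)
p*x((-4 - 3)*(5³/5 + 2/B)) = -5*2 = -10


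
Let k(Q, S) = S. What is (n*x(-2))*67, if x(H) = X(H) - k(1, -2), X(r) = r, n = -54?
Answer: 0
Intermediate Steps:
x(H) = 2 + H (x(H) = H - 1*(-2) = H + 2 = 2 + H)
(n*x(-2))*67 = -54*(2 - 2)*67 = -54*0*67 = 0*67 = 0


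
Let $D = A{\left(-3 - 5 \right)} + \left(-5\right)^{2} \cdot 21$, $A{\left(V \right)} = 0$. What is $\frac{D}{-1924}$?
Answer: $- \frac{525}{1924} \approx -0.27287$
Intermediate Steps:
$D = 525$ ($D = 0 + \left(-5\right)^{2} \cdot 21 = 0 + 25 \cdot 21 = 0 + 525 = 525$)
$\frac{D}{-1924} = \frac{525}{-1924} = 525 \left(- \frac{1}{1924}\right) = - \frac{525}{1924}$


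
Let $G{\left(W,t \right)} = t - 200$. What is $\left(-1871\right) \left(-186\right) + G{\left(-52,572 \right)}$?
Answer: $348378$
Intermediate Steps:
$G{\left(W,t \right)} = -200 + t$
$\left(-1871\right) \left(-186\right) + G{\left(-52,572 \right)} = \left(-1871\right) \left(-186\right) + \left(-200 + 572\right) = 348006 + 372 = 348378$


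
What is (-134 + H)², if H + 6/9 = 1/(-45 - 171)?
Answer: 846169921/46656 ≈ 18136.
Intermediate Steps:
H = -145/216 (H = -⅔ + 1/(-45 - 171) = -⅔ + 1/(-216) = -⅔ - 1/216 = -145/216 ≈ -0.67130)
(-134 + H)² = (-134 - 145/216)² = (-29089/216)² = 846169921/46656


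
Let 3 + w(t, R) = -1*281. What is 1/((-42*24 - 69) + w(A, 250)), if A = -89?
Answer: -1/1361 ≈ -0.00073475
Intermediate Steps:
w(t, R) = -284 (w(t, R) = -3 - 1*281 = -3 - 281 = -284)
1/((-42*24 - 69) + w(A, 250)) = 1/((-42*24 - 69) - 284) = 1/((-1008 - 69) - 284) = 1/(-1077 - 284) = 1/(-1361) = -1/1361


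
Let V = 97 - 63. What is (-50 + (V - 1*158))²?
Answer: 30276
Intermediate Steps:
V = 34
(-50 + (V - 1*158))² = (-50 + (34 - 1*158))² = (-50 + (34 - 158))² = (-50 - 124)² = (-174)² = 30276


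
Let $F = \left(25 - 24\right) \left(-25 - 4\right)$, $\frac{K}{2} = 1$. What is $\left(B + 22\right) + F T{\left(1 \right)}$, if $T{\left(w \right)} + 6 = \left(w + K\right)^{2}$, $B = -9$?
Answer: $-74$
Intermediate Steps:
$K = 2$ ($K = 2 \cdot 1 = 2$)
$T{\left(w \right)} = -6 + \left(2 + w\right)^{2}$ ($T{\left(w \right)} = -6 + \left(w + 2\right)^{2} = -6 + \left(2 + w\right)^{2}$)
$F = -29$ ($F = 1 \left(-29\right) = -29$)
$\left(B + 22\right) + F T{\left(1 \right)} = \left(-9 + 22\right) - 29 \left(-6 + \left(2 + 1\right)^{2}\right) = 13 - 29 \left(-6 + 3^{2}\right) = 13 - 29 \left(-6 + 9\right) = 13 - 87 = -74$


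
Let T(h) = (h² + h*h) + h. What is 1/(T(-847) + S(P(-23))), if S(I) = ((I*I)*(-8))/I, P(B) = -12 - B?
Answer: 1/1433883 ≈ 6.9741e-7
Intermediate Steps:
T(h) = h + 2*h² (T(h) = (h² + h²) + h = 2*h² + h = h + 2*h²)
S(I) = -8*I (S(I) = (I²*(-8))/I = (-8*I²)/I = -8*I)
1/(T(-847) + S(P(-23))) = 1/(-847*(1 + 2*(-847)) - 8*(-12 - 1*(-23))) = 1/(-847*(1 - 1694) - 8*(-12 + 23)) = 1/(-847*(-1693) - 8*11) = 1/(1433971 - 88) = 1/1433883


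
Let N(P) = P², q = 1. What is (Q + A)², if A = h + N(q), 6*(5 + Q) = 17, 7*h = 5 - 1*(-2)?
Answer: 1/36 ≈ 0.027778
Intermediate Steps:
h = 1 (h = (5 - 1*(-2))/7 = (5 + 2)/7 = (⅐)*7 = 1)
Q = -13/6 (Q = -5 + (⅙)*17 = -5 + 17/6 = -13/6 ≈ -2.1667)
A = 2 (A = 1 + 1² = 1 + 1 = 2)
(Q + A)² = (-13/6 + 2)² = (-⅙)² = 1/36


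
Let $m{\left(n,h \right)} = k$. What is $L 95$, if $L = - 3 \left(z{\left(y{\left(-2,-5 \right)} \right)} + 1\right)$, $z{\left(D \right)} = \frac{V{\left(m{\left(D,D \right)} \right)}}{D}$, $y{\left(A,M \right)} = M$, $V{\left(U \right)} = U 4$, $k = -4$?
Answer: $-1197$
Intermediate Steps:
$m{\left(n,h \right)} = -4$
$V{\left(U \right)} = 4 U$
$z{\left(D \right)} = - \frac{16}{D}$ ($z{\left(D \right)} = \frac{4 \left(-4\right)}{D} = - \frac{16}{D}$)
$L = - \frac{63}{5}$ ($L = - 3 \left(- \frac{16}{-5} + 1\right) = - 3 \left(\left(-16\right) \left(- \frac{1}{5}\right) + 1\right) = - 3 \left(\frac{16}{5} + 1\right) = \left(-3\right) \frac{21}{5} = - \frac{63}{5} \approx -12.6$)
$L 95 = \left(- \frac{63}{5}\right) 95 = -1197$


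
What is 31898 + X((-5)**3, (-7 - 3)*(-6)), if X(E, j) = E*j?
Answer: 24398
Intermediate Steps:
31898 + X((-5)**3, (-7 - 3)*(-6)) = 31898 + (-5)**3*((-7 - 3)*(-6)) = 31898 - (-1250)*(-6) = 31898 - 125*60 = 31898 - 7500 = 24398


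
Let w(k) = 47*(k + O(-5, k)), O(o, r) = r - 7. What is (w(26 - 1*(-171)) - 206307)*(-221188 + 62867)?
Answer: 29783029878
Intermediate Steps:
O(o, r) = -7 + r
w(k) = -329 + 94*k (w(k) = 47*(k + (-7 + k)) = 47*(-7 + 2*k) = -329 + 94*k)
(w(26 - 1*(-171)) - 206307)*(-221188 + 62867) = ((-329 + 94*(26 - 1*(-171))) - 206307)*(-221188 + 62867) = ((-329 + 94*(26 + 171)) - 206307)*(-158321) = ((-329 + 94*197) - 206307)*(-158321) = ((-329 + 18518) - 206307)*(-158321) = (18189 - 206307)*(-158321) = -188118*(-158321) = 29783029878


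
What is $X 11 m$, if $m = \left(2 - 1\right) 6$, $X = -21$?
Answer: $-1386$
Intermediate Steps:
$m = 6$ ($m = 1 \cdot 6 = 6$)
$X 11 m = \left(-21\right) 11 \cdot 6 = \left(-231\right) 6 = -1386$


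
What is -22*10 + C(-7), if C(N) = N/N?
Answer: -219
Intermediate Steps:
C(N) = 1
-22*10 + C(-7) = -22*10 + 1 = -220 + 1 = -219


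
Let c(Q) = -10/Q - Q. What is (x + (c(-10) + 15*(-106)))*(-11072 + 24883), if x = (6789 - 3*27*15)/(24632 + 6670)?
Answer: -113757257054/5217 ≈ -2.1805e+7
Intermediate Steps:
x = 929/5217 (x = (6789 - 81*15)/31302 = (6789 - 1215)*(1/31302) = 5574*(1/31302) = 929/5217 ≈ 0.17807)
c(Q) = -Q - 10/Q
(x + (c(-10) + 15*(-106)))*(-11072 + 24883) = (929/5217 + ((-1*(-10) - 10/(-10)) + 15*(-106)))*(-11072 + 24883) = (929/5217 + ((10 - 10*(-1/10)) - 1590))*13811 = (929/5217 + ((10 + 1) - 1590))*13811 = (929/5217 + (11 - 1590))*13811 = (929/5217 - 1579)*13811 = -8236714/5217*13811 = -113757257054/5217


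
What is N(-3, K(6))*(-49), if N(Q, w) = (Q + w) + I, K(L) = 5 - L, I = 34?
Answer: -1470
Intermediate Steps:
N(Q, w) = 34 + Q + w (N(Q, w) = (Q + w) + 34 = 34 + Q + w)
N(-3, K(6))*(-49) = (34 - 3 + (5 - 1*6))*(-49) = (34 - 3 + (5 - 6))*(-49) = (34 - 3 - 1)*(-49) = 30*(-49) = -1470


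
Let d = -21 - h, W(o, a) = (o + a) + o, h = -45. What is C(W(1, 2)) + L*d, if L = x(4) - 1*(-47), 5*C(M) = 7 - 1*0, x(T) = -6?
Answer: 4927/5 ≈ 985.40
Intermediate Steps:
W(o, a) = a + 2*o (W(o, a) = (a + o) + o = a + 2*o)
C(M) = 7/5 (C(M) = (7 - 1*0)/5 = (7 + 0)/5 = (1/5)*7 = 7/5)
d = 24 (d = -21 - 1*(-45) = -21 + 45 = 24)
L = 41 (L = -6 - 1*(-47) = -6 + 47 = 41)
C(W(1, 2)) + L*d = 7/5 + 41*24 = 7/5 + 984 = 4927/5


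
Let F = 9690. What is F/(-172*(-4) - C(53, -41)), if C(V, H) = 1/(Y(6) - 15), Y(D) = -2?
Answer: 54910/3899 ≈ 14.083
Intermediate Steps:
C(V, H) = -1/17 (C(V, H) = 1/(-2 - 15) = 1/(-17) = -1/17)
F/(-172*(-4) - C(53, -41)) = 9690/(-172*(-4) - 1*(-1/17)) = 9690/(688 + 1/17) = 9690/(11697/17) = 9690*(17/11697) = 54910/3899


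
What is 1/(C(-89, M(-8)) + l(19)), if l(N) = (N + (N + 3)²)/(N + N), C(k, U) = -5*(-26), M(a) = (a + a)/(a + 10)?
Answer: 38/5443 ≈ 0.0069814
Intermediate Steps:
M(a) = 2*a/(10 + a) (M(a) = (2*a)/(10 + a) = 2*a/(10 + a))
C(k, U) = 130
l(N) = (N + (3 + N)²)/(2*N) (l(N) = (N + (3 + N)²)/((2*N)) = (N + (3 + N)²)*(1/(2*N)) = (N + (3 + N)²)/(2*N))
1/(C(-89, M(-8)) + l(19)) = 1/(130 + (½)*(19 + (3 + 19)²)/19) = 1/(130 + (½)*(1/19)*(19 + 22²)) = 1/(130 + (½)*(1/19)*(19 + 484)) = 1/(130 + (½)*(1/19)*503) = 1/(130 + 503/38) = 1/(5443/38) = 38/5443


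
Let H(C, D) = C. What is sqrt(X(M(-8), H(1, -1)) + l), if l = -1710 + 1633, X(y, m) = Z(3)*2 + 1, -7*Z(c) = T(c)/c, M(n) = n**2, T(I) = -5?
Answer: I*sqrt(33306)/21 ≈ 8.6904*I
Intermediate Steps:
Z(c) = 5/(7*c) (Z(c) = -(-5)/(7*c) = 5/(7*c))
X(y, m) = 31/21 (X(y, m) = ((5/7)/3)*2 + 1 = ((5/7)*(1/3))*2 + 1 = (5/21)*2 + 1 = 10/21 + 1 = 31/21)
l = -77
sqrt(X(M(-8), H(1, -1)) + l) = sqrt(31/21 - 77) = sqrt(-1586/21) = I*sqrt(33306)/21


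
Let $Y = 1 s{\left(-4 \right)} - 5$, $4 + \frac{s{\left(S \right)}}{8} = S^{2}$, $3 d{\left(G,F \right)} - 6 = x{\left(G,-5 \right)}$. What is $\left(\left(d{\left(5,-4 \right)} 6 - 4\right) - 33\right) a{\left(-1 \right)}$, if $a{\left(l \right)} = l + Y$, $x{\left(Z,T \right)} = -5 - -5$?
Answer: $-2250$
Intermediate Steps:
$x{\left(Z,T \right)} = 0$ ($x{\left(Z,T \right)} = -5 + 5 = 0$)
$d{\left(G,F \right)} = 2$ ($d{\left(G,F \right)} = 2 + \frac{1}{3} \cdot 0 = 2 + 0 = 2$)
$s{\left(S \right)} = -32 + 8 S^{2}$
$Y = 91$ ($Y = 1 \left(-32 + 8 \left(-4\right)^{2}\right) - 5 = 1 \left(-32 + 8 \cdot 16\right) - 5 = 1 \left(-32 + 128\right) - 5 = 1 \cdot 96 - 5 = 96 - 5 = 91$)
$a{\left(l \right)} = 91 + l$ ($a{\left(l \right)} = l + 91 = 91 + l$)
$\left(\left(d{\left(5,-4 \right)} 6 - 4\right) - 33\right) a{\left(-1 \right)} = \left(\left(2 \cdot 6 - 4\right) - 33\right) \left(91 - 1\right) = \left(\left(12 - 4\right) - 33\right) 90 = \left(8 - 33\right) 90 = \left(-25\right) 90 = -2250$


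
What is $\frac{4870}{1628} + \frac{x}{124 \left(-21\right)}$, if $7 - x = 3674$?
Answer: $\frac{4662839}{1059828} \approx 4.3996$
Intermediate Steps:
$x = -3667$ ($x = 7 - 3674 = -3667$)
$\frac{4870}{1628} + \frac{x}{124 \left(-21\right)} = \frac{4870}{1628} - \frac{3667}{124 \left(-21\right)} = 4870 \cdot \frac{1}{1628} - \frac{3667}{-2604} = \frac{2435}{814} - - \frac{3667}{2604} = \frac{2435}{814} + \frac{3667}{2604} = \frac{4662839}{1059828}$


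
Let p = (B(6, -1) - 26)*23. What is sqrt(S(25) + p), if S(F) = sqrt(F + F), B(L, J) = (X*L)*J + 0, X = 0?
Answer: sqrt(-598 + 5*sqrt(2)) ≈ 24.309*I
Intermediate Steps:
B(L, J) = 0 (B(L, J) = (0*L)*J + 0 = 0*J + 0 = 0 + 0 = 0)
p = -598 (p = (0 - 26)*23 = -26*23 = -598)
S(F) = sqrt(2)*sqrt(F) (S(F) = sqrt(2*F) = sqrt(2)*sqrt(F))
sqrt(S(25) + p) = sqrt(sqrt(2)*sqrt(25) - 598) = sqrt(sqrt(2)*5 - 598) = sqrt(5*sqrt(2) - 598) = sqrt(-598 + 5*sqrt(2))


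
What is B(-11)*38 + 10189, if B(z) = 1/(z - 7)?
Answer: 91682/9 ≈ 10187.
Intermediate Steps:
B(z) = 1/(-7 + z)
B(-11)*38 + 10189 = 38/(-7 - 11) + 10189 = 38/(-18) + 10189 = -1/18*38 + 10189 = -19/9 + 10189 = 91682/9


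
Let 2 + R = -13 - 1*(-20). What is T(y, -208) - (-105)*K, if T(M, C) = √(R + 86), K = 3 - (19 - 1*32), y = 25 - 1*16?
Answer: 1680 + √91 ≈ 1689.5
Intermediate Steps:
y = 9 (y = 25 - 16 = 9)
R = 5 (R = -2 + (-13 - 1*(-20)) = -2 + (-13 + 20) = -2 + 7 = 5)
K = 16 (K = 3 - (19 - 32) = 3 - 1*(-13) = 3 + 13 = 16)
T(M, C) = √91 (T(M, C) = √(5 + 86) = √91)
T(y, -208) - (-105)*K = √91 - (-105)*16 = √91 - 1*(-1680) = √91 + 1680 = 1680 + √91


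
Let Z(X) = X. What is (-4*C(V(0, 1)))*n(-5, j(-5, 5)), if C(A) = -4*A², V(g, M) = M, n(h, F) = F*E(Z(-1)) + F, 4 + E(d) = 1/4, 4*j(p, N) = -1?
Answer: 11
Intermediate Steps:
j(p, N) = -¼ (j(p, N) = (¼)*(-1) = -¼)
E(d) = -15/4 (E(d) = -4 + 1/4 = -4 + ¼ = -15/4)
n(h, F) = -11*F/4 (n(h, F) = F*(-15/4) + F = -15*F/4 + F = -11*F/4)
(-4*C(V(0, 1)))*n(-5, j(-5, 5)) = (-(-16)*1²)*(-11/4*(-¼)) = -(-16)*(11/16) = -4*(-4)*(11/16) = 16*(11/16) = 11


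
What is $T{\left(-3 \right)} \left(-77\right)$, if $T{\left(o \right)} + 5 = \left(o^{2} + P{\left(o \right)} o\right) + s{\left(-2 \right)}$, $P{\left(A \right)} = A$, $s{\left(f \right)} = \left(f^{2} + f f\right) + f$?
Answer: $-1463$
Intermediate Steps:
$s{\left(f \right)} = f + 2 f^{2}$ ($s{\left(f \right)} = \left(f^{2} + f^{2}\right) + f = 2 f^{2} + f = f + 2 f^{2}$)
$T{\left(o \right)} = 1 + 2 o^{2}$ ($T{\left(o \right)} = -5 - \left(- o^{2} + 2 \left(1 + 2 \left(-2\right)\right) - o o\right) = -5 + \left(\left(o^{2} + o^{2}\right) - 2 \left(1 - 4\right)\right) = -5 + \left(2 o^{2} - -6\right) = -5 + \left(2 o^{2} + 6\right) = -5 + \left(6 + 2 o^{2}\right) = 1 + 2 o^{2}$)
$T{\left(-3 \right)} \left(-77\right) = \left(1 + 2 \left(-3\right)^{2}\right) \left(-77\right) = \left(1 + 2 \cdot 9\right) \left(-77\right) = \left(1 + 18\right) \left(-77\right) = 19 \left(-77\right) = -1463$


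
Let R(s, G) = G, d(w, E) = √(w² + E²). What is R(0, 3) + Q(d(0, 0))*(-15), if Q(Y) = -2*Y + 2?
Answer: -27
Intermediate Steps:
d(w, E) = √(E² + w²)
Q(Y) = 2 - 2*Y
R(0, 3) + Q(d(0, 0))*(-15) = 3 + (2 - 2*√(0² + 0²))*(-15) = 3 + (2 - 2*√(0 + 0))*(-15) = 3 + (2 - 2*√0)*(-15) = 3 + (2 - 2*0)*(-15) = 3 + (2 + 0)*(-15) = 3 + 2*(-15) = 3 - 30 = -27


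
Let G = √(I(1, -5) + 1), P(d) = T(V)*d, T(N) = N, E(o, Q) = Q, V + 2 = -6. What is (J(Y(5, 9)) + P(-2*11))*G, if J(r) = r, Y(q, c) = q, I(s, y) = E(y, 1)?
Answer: 181*√2 ≈ 255.97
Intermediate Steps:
V = -8 (V = -2 - 6 = -8)
I(s, y) = 1
P(d) = -8*d
G = √2 (G = √(1 + 1) = √2 ≈ 1.4142)
(J(Y(5, 9)) + P(-2*11))*G = (5 - (-16)*11)*√2 = (5 - 8*(-22))*√2 = (5 + 176)*√2 = 181*√2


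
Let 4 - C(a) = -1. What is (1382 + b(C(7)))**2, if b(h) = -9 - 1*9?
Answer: 1860496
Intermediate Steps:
C(a) = 5 (C(a) = 4 - 1*(-1) = 4 + 1 = 5)
b(h) = -18 (b(h) = -9 - 9 = -18)
(1382 + b(C(7)))**2 = (1382 - 18)**2 = 1364**2 = 1860496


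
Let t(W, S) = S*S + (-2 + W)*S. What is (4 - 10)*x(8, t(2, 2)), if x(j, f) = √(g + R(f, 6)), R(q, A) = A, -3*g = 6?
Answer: -12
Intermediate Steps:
g = -2 (g = -⅓*6 = -2)
t(W, S) = S² + S*(-2 + W)
x(j, f) = 2 (x(j, f) = √(-2 + 6) = √4 = 2)
(4 - 10)*x(8, t(2, 2)) = (4 - 10)*2 = -6*2 = -12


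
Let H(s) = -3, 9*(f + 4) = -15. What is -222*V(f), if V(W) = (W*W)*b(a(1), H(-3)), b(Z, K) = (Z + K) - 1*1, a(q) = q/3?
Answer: 235246/9 ≈ 26138.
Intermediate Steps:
f = -17/3 (f = -4 + (⅑)*(-15) = -4 - 5/3 = -17/3 ≈ -5.6667)
a(q) = q/3 (a(q) = q*(⅓) = q/3)
b(Z, K) = -1 + K + Z (b(Z, K) = (K + Z) - 1 = -1 + K + Z)
V(W) = -11*W²/3 (V(W) = (W*W)*(-1 - 3 + (⅓)*1) = W²*(-1 - 3 + ⅓) = W²*(-11/3) = -11*W²/3)
-222*V(f) = -(-814)*(-17/3)² = -(-814)*289/9 = -222*(-3179/27) = 235246/9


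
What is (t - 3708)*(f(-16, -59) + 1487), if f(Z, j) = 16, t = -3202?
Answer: -10385730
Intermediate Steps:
(t - 3708)*(f(-16, -59) + 1487) = (-3202 - 3708)*(16 + 1487) = -6910*1503 = -10385730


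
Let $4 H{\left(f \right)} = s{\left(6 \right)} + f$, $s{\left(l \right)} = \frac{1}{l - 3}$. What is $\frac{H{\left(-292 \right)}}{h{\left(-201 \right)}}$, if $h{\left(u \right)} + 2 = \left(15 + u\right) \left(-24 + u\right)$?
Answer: $- \frac{875}{502176} \approx -0.0017424$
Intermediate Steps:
$s{\left(l \right)} = \frac{1}{-3 + l}$
$H{\left(f \right)} = \frac{1}{12} + \frac{f}{4}$ ($H{\left(f \right)} = \frac{\frac{1}{-3 + 6} + f}{4} = \frac{\frac{1}{3} + f}{4} = \frac{1}{12} + \frac{f}{4}$)
$h{\left(u \right)} = -2 + \left(-24 + u\right) \left(15 + u\right)$ ($h{\left(u \right)} = -2 + \left(15 + u\right) \left(-24 + u\right) = -2 + \left(-24 + u\right) \left(15 + u\right)$)
$\frac{H{\left(-292 \right)}}{h{\left(-201 \right)}} = \frac{\frac{1}{12} + \frac{1}{4} \left(-292\right)}{-362 + \left(-201\right)^{2} - -1809} = \frac{\frac{1}{12} - 73}{-362 + 40401 + 1809} = - \frac{875}{12 \cdot 41848} = \left(- \frac{875}{12}\right) \frac{1}{41848} = - \frac{875}{502176}$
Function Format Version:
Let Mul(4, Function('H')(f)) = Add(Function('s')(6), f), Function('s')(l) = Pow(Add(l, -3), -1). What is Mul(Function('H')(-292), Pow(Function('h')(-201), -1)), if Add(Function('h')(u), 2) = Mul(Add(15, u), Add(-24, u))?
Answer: Rational(-875, 502176) ≈ -0.0017424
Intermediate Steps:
Function('s')(l) = Pow(Add(-3, l), -1)
Function('H')(f) = Add(Rational(1, 12), Mul(Rational(1, 4), f)) (Function('H')(f) = Mul(Rational(1, 4), Add(Pow(Add(-3, 6), -1), f)) = Mul(Rational(1, 4), Add(Pow(3, -1), f)) = Mul(Rational(1, 4), Add(Rational(1, 3), f)) = Add(Rational(1, 12), Mul(Rational(1, 4), f)))
Function('h')(u) = Add(-2, Mul(Add(-24, u), Add(15, u))) (Function('h')(u) = Add(-2, Mul(Add(15, u), Add(-24, u))) = Add(-2, Mul(Add(-24, u), Add(15, u))))
Mul(Function('H')(-292), Pow(Function('h')(-201), -1)) = Mul(Add(Rational(1, 12), Mul(Rational(1, 4), -292)), Pow(Add(-362, Pow(-201, 2), Mul(-9, -201)), -1)) = Mul(Add(Rational(1, 12), -73), Pow(Add(-362, 40401, 1809), -1)) = Mul(Rational(-875, 12), Pow(41848, -1)) = Mul(Rational(-875, 12), Rational(1, 41848)) = Rational(-875, 502176)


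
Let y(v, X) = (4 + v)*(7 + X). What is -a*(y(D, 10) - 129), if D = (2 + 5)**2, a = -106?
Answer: 81832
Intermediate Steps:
D = 49 (D = 7**2 = 49)
-a*(y(D, 10) - 129) = -(-106)*((28 + 4*10 + 7*49 + 10*49) - 129) = -(-106)*((28 + 40 + 343 + 490) - 129) = -(-106)*(901 - 129) = -(-106)*772 = -1*(-81832) = 81832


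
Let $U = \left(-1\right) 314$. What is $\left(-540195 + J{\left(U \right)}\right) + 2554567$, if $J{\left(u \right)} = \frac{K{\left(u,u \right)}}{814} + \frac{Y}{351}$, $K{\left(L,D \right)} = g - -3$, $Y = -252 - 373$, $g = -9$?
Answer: $\frac{287766885376}{142857} \approx 2.0144 \cdot 10^{6}$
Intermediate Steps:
$Y = -625$
$U = -314$
$K{\left(L,D \right)} = -6$ ($K{\left(L,D \right)} = -9 - -3 = -9 + 3 = -6$)
$J{\left(u \right)} = - \frac{255428}{142857}$ ($J{\left(u \right)} = - \frac{6}{814} - \frac{625}{351} = \left(-6\right) \frac{1}{814} - \frac{625}{351} = - \frac{3}{407} - \frac{625}{351} = - \frac{255428}{142857}$)
$\left(-540195 + J{\left(U \right)}\right) + 2554567 = \left(-540195 - \frac{255428}{142857}\right) + 2554567 = - \frac{77170892543}{142857} + 2554567 = \frac{287766885376}{142857}$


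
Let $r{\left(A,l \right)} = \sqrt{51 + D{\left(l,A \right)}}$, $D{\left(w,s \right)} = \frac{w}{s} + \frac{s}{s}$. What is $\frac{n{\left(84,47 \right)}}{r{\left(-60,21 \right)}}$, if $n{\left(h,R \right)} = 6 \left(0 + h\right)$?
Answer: $\frac{1008 \sqrt{5165}}{1033} \approx 70.129$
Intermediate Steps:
$n{\left(h,R \right)} = 6 h$
$D{\left(w,s \right)} = 1 + \frac{w}{s}$ ($D{\left(w,s \right)} = \frac{w}{s} + 1 = 1 + \frac{w}{s}$)
$r{\left(A,l \right)} = \sqrt{51 + \frac{A + l}{A}}$
$\frac{n{\left(84,47 \right)}}{r{\left(-60,21 \right)}} = \frac{6 \cdot 84}{\sqrt{52 + \frac{21}{-60}}} = \frac{504}{\sqrt{52 + 21 \left(- \frac{1}{60}\right)}} = \frac{504}{\sqrt{52 - \frac{7}{20}}} = \frac{504}{\sqrt{\frac{1033}{20}}} = \frac{504}{\frac{1}{10} \sqrt{5165}} = 504 \frac{2 \sqrt{5165}}{1033} = \frac{1008 \sqrt{5165}}{1033}$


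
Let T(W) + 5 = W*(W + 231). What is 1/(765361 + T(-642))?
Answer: 1/1029218 ≈ 9.7161e-7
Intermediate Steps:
T(W) = -5 + W*(231 + W) (T(W) = -5 + W*(W + 231) = -5 + W*(231 + W))
1/(765361 + T(-642)) = 1/(765361 + (-5 + (-642)² + 231*(-642))) = 1/(765361 + (-5 + 412164 - 148302)) = 1/(765361 + 263857) = 1/1029218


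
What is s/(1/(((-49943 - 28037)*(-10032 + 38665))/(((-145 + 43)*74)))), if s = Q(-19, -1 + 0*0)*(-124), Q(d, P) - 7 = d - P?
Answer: 761385256940/1887 ≈ 4.0349e+8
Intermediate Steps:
Q(d, P) = 7 + d - P (Q(d, P) = 7 + (d - P) = 7 + d - P)
s = 1364 (s = (7 - 19 - (-1 + 0*0))*(-124) = (7 - 19 - (-1 + 0))*(-124) = (7 - 19 - 1*(-1))*(-124) = (7 - 19 + 1)*(-124) = -11*(-124) = 1364)
s/(1/(((-49943 - 28037)*(-10032 + 38665))/(((-145 + 43)*74)))) = 1364/(1/(((-49943 - 28037)*(-10032 + 38665))/(((-145 + 43)*74)))) = 1364/(1/((-77980*28633)/((-102*74)))) = 1364/(1/(-2232801340/(-7548))) = 1364/(1/(-2232801340*(-1/7548))) = 1364/(1/(558200335/1887)) = 1364/(1887/558200335) = 1364*(558200335/1887) = 761385256940/1887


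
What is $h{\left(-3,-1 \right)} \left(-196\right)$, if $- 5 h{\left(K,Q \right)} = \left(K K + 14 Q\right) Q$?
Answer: $196$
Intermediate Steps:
$h{\left(K,Q \right)} = - \frac{Q \left(K^{2} + 14 Q\right)}{5}$ ($h{\left(K,Q \right)} = - \frac{\left(K K + 14 Q\right) Q}{5} = - \frac{\left(K^{2} + 14 Q\right) Q}{5} = - \frac{Q \left(K^{2} + 14 Q\right)}{5}$)
$h{\left(-3,-1 \right)} \left(-196\right) = \left(- \frac{1}{5}\right) \left(-1\right) \left(\left(-3\right)^{2} + 14 \left(-1\right)\right) \left(-196\right) = \left(- \frac{1}{5}\right) \left(-1\right) \left(9 - 14\right) \left(-196\right) = \left(- \frac{1}{5}\right) \left(-1\right) \left(-5\right) \left(-196\right) = \left(-1\right) \left(-196\right) = 196$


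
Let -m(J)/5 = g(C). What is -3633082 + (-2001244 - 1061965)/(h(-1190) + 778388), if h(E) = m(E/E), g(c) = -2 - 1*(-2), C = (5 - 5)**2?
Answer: -2827950495025/778388 ≈ -3.6331e+6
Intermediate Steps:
C = 0 (C = 0**2 = 0)
g(c) = 0 (g(c) = -2 + 2 = 0)
m(J) = 0 (m(J) = -5*0 = 0)
h(E) = 0
-3633082 + (-2001244 - 1061965)/(h(-1190) + 778388) = -3633082 + (-2001244 - 1061965)/(0 + 778388) = -3633082 - 3063209/778388 = -2827950495025/778388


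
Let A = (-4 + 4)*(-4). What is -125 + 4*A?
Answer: -125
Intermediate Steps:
A = 0 (A = 0*(-4) = 0)
-125 + 4*A = -125 + 4*0 = -125 + 0 = -125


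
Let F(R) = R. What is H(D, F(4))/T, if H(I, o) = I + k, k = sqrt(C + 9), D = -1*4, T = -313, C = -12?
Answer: 4/313 - I*sqrt(3)/313 ≈ 0.01278 - 0.0055337*I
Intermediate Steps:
D = -4
k = I*sqrt(3) (k = sqrt(-12 + 9) = sqrt(-3) = I*sqrt(3) ≈ 1.732*I)
H(I, o) = I + I*sqrt(3)
H(D, F(4))/T = (-4 + I*sqrt(3))/(-313) = (-4 + I*sqrt(3))*(-1/313) = 4/313 - I*sqrt(3)/313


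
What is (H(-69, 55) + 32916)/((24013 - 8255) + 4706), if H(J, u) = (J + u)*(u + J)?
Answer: 4139/2558 ≈ 1.6181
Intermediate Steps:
H(J, u) = (J + u)² (H(J, u) = (J + u)*(J + u) = (J + u)²)
(H(-69, 55) + 32916)/((24013 - 8255) + 4706) = ((-69 + 55)² + 32916)/((24013 - 8255) + 4706) = ((-14)² + 32916)/(15758 + 4706) = (196 + 32916)/20464 = 33112*(1/20464) = 4139/2558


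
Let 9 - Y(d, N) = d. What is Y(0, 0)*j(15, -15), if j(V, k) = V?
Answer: 135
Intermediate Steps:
Y(d, N) = 9 - d
Y(0, 0)*j(15, -15) = (9 - 1*0)*15 = (9 + 0)*15 = 9*15 = 135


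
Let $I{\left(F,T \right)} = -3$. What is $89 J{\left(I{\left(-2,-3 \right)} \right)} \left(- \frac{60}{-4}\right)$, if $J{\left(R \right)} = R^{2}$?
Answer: $12015$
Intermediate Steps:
$89 J{\left(I{\left(-2,-3 \right)} \right)} \left(- \frac{60}{-4}\right) = 89 \left(-3\right)^{2} \left(- \frac{60}{-4}\right) = 89 \cdot 9 \left(\left(-60\right) \left(- \frac{1}{4}\right)\right) = 801 \cdot 15 = 12015$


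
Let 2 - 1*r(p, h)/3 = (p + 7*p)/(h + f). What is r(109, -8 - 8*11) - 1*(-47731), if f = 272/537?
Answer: 306169769/6410 ≈ 47764.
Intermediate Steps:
f = 272/537 (f = 272*(1/537) = 272/537 ≈ 0.50652)
r(p, h) = 6 - 24*p/(272/537 + h) (r(p, h) = 6 - 3*(p + 7*p)/(h + 272/537) = 6 - 3*8*p/(272/537 + h) = 6 - 24*p/(272/537 + h))
r(109, -8 - 8*11) - 1*(-47731) = 6*(272 - 2148*109 + 537*(-8 - 8*11))/(272 + 537*(-8 - 8*11)) - 1*(-47731) = 6*(272 - 234132 + 537*(-8 - 88))/(272 + 537*(-8 - 88)) + 47731 = 6*(272 - 234132 + 537*(-96))/(272 + 537*(-96)) + 47731 = 6*(272 - 234132 - 51552)/(272 - 51552) + 47731 = 6*(-285412)/(-51280) + 47731 = 6*(-1/51280)*(-285412) + 47731 = 214059/6410 + 47731 = 306169769/6410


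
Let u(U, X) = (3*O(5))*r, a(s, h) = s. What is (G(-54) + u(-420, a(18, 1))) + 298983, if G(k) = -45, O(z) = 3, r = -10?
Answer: 298848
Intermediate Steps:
u(U, X) = -90 (u(U, X) = (3*3)*(-10) = 9*(-10) = -90)
(G(-54) + u(-420, a(18, 1))) + 298983 = (-45 - 90) + 298983 = -135 + 298983 = 298848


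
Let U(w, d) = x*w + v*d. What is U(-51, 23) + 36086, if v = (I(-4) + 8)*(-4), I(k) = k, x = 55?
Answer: 32913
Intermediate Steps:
v = -16 (v = (-4 + 8)*(-4) = 4*(-4) = -16)
U(w, d) = -16*d + 55*w (U(w, d) = 55*w - 16*d = -16*d + 55*w)
U(-51, 23) + 36086 = (-16*23 + 55*(-51)) + 36086 = (-368 - 2805) + 36086 = -3173 + 36086 = 32913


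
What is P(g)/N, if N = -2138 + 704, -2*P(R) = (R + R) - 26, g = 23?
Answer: 5/717 ≈ 0.0069735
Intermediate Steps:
P(R) = 13 - R (P(R) = -((R + R) - 26)/2 = -(2*R - 26)/2 = -(-26 + 2*R)/2 = 13 - R)
N = -1434
P(g)/N = (13 - 1*23)/(-1434) = (13 - 23)*(-1/1434) = -10*(-1/1434) = 5/717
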